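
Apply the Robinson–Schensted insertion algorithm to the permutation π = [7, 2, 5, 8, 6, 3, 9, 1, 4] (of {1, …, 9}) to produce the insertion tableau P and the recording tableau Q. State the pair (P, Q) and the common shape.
P = [1, 3, 4, 9] / [2, 6] / [5, 8] / [7];  Q = [1, 3, 4, 7] / [2, 5] / [6, 9] / [8];  common shape = (4, 2, 2, 1)

Row-insert the values π_1, π_2, … into P one at a time, bumping the leftmost entry strictly greater than the inserted value down to the next row. The recording tableau Q records, in position (i, j), the step at which that cell was added to P.
  Insert 7 (step 1): P = [7];  Q = [1]
  Insert 2 (step 2): P = [2] / [7];  Q = [1] / [2]
  Insert 5 (step 3): P = [2, 5] / [7];  Q = [1, 3] / [2]
  Insert 8 (step 4): P = [2, 5, 8] / [7];  Q = [1, 3, 4] / [2]
  Insert 6 (step 5): P = [2, 5, 6] / [7, 8];  Q = [1, 3, 4] / [2, 5]
  Insert 3 (step 6): P = [2, 3, 6] / [5, 8] / [7];  Q = [1, 3, 4] / [2, 5] / [6]
  Insert 9 (step 7): P = [2, 3, 6, 9] / [5, 8] / [7];  Q = [1, 3, 4, 7] / [2, 5] / [6]
  Insert 1 (step 8): P = [1, 3, 6, 9] / [2, 8] / [5] / [7];  Q = [1, 3, 4, 7] / [2, 5] / [6] / [8]
  Insert 4 (step 9): P = [1, 3, 4, 9] / [2, 6] / [5, 8] / [7];  Q = [1, 3, 4, 7] / [2, 5] / [6, 9] / [8]
Final shape: (4, 2, 2, 1).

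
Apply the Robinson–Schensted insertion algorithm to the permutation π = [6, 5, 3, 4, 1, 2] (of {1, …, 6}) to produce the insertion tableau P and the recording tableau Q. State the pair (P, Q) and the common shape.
P = [1, 2] / [3, 4] / [5] / [6];  Q = [1, 4] / [2, 6] / [3] / [5];  common shape = (2, 2, 1, 1)

Row-insert the values π_1, π_2, … into P one at a time, bumping the leftmost entry strictly greater than the inserted value down to the next row. The recording tableau Q records, in position (i, j), the step at which that cell was added to P.
  Insert 6 (step 1): P = [6];  Q = [1]
  Insert 5 (step 2): P = [5] / [6];  Q = [1] / [2]
  Insert 3 (step 3): P = [3] / [5] / [6];  Q = [1] / [2] / [3]
  Insert 4 (step 4): P = [3, 4] / [5] / [6];  Q = [1, 4] / [2] / [3]
  Insert 1 (step 5): P = [1, 4] / [3] / [5] / [6];  Q = [1, 4] / [2] / [3] / [5]
  Insert 2 (step 6): P = [1, 2] / [3, 4] / [5] / [6];  Q = [1, 4] / [2, 6] / [3] / [5]
Final shape: (2, 2, 1, 1).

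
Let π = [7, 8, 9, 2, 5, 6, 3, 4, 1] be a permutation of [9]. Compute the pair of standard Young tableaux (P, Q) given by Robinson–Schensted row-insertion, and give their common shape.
P = [1, 3, 4] / [2, 6, 9] / [5, 8] / [7];  Q = [1, 2, 3] / [4, 5, 6] / [7, 8] / [9];  common shape = (3, 3, 2, 1)

Row-insert the values π_1, π_2, … into P one at a time, bumping the leftmost entry strictly greater than the inserted value down to the next row. The recording tableau Q records, in position (i, j), the step at which that cell was added to P.
  Insert 7 (step 1): P = [7];  Q = [1]
  Insert 8 (step 2): P = [7, 8];  Q = [1, 2]
  Insert 9 (step 3): P = [7, 8, 9];  Q = [1, 2, 3]
  Insert 2 (step 4): P = [2, 8, 9] / [7];  Q = [1, 2, 3] / [4]
  Insert 5 (step 5): P = [2, 5, 9] / [7, 8];  Q = [1, 2, 3] / [4, 5]
  Insert 6 (step 6): P = [2, 5, 6] / [7, 8, 9];  Q = [1, 2, 3] / [4, 5, 6]
  Insert 3 (step 7): P = [2, 3, 6] / [5, 8, 9] / [7];  Q = [1, 2, 3] / [4, 5, 6] / [7]
  Insert 4 (step 8): P = [2, 3, 4] / [5, 6, 9] / [7, 8];  Q = [1, 2, 3] / [4, 5, 6] / [7, 8]
  Insert 1 (step 9): P = [1, 3, 4] / [2, 6, 9] / [5, 8] / [7];  Q = [1, 2, 3] / [4, 5, 6] / [7, 8] / [9]
Final shape: (3, 3, 2, 1).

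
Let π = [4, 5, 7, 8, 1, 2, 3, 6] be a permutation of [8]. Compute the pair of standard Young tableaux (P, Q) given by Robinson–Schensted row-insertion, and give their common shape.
P = [1, 2, 3, 6] / [4, 5, 7, 8];  Q = [1, 2, 3, 4] / [5, 6, 7, 8];  common shape = (4, 4)

Row-insert the values π_1, π_2, … into P one at a time, bumping the leftmost entry strictly greater than the inserted value down to the next row. The recording tableau Q records, in position (i, j), the step at which that cell was added to P.
  Insert 4 (step 1): P = [4];  Q = [1]
  Insert 5 (step 2): P = [4, 5];  Q = [1, 2]
  Insert 7 (step 3): P = [4, 5, 7];  Q = [1, 2, 3]
  Insert 8 (step 4): P = [4, 5, 7, 8];  Q = [1, 2, 3, 4]
  Insert 1 (step 5): P = [1, 5, 7, 8] / [4];  Q = [1, 2, 3, 4] / [5]
  Insert 2 (step 6): P = [1, 2, 7, 8] / [4, 5];  Q = [1, 2, 3, 4] / [5, 6]
  Insert 3 (step 7): P = [1, 2, 3, 8] / [4, 5, 7];  Q = [1, 2, 3, 4] / [5, 6, 7]
  Insert 6 (step 8): P = [1, 2, 3, 6] / [4, 5, 7, 8];  Q = [1, 2, 3, 4] / [5, 6, 7, 8]
Final shape: (4, 4).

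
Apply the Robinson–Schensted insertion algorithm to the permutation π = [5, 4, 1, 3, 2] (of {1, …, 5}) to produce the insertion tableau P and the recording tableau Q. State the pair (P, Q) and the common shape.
P = [1, 2] / [3] / [4] / [5];  Q = [1, 4] / [2] / [3] / [5];  common shape = (2, 1, 1, 1)

Row-insert the values π_1, π_2, … into P one at a time, bumping the leftmost entry strictly greater than the inserted value down to the next row. The recording tableau Q records, in position (i, j), the step at which that cell was added to P.
  Insert 5 (step 1): P = [5];  Q = [1]
  Insert 4 (step 2): P = [4] / [5];  Q = [1] / [2]
  Insert 1 (step 3): P = [1] / [4] / [5];  Q = [1] / [2] / [3]
  Insert 3 (step 4): P = [1, 3] / [4] / [5];  Q = [1, 4] / [2] / [3]
  Insert 2 (step 5): P = [1, 2] / [3] / [4] / [5];  Q = [1, 4] / [2] / [3] / [5]
Final shape: (2, 1, 1, 1).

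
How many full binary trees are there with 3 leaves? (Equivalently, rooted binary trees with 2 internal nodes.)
C_2 = 2

These full binary trees are counted by the Catalan number C_n = (1/(n + 1)) · C(2n, n). For n = 2: C_2 = (1/3) · C(4, 2) = 6/3 = 2.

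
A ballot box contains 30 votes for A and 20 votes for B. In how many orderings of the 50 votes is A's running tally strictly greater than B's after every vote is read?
Strict-lead orderings = 9425842448792

Total orderings of the 50 votes with 30 for A: C(50, 30) = 47129212243960. By the Bertrand ballot formula (Cycle Lemma / reflection principle), the number of orderings in which A is strictly ahead of B throughout is (p − q)/(p + q) · C(p + q, p) = (30 − 20)/(30 + 20) · 47129212243960 = 9425842448792.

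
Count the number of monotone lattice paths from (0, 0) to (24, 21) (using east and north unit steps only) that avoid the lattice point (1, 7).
Number of paths = 3724799055750

Total paths from (0, 0) to (24, 21): C(45, 24) = 3773655750150. Paths through (1, 7): (paths (0, 0) → (1, 7)) × (paths (1, 7) → (24, 21)) = C(8, 1) · C(37, 23) = 8 · 6107086800 = 48856694400. Avoidance count = 3773655750150 − 48856694400 = 3724799055750.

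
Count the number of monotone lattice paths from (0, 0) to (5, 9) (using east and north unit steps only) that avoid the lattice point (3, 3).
Number of paths = 1442

Total paths from (0, 0) to (5, 9): C(14, 5) = 2002. Paths through (3, 3): (paths (0, 0) → (3, 3)) × (paths (3, 3) → (5, 9)) = C(6, 3) · C(8, 2) = 20 · 28 = 560. Avoidance count = 2002 − 560 = 1442.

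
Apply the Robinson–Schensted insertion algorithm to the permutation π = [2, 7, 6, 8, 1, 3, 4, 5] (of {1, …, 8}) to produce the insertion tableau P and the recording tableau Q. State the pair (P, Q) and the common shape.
P = [1, 3, 4, 5] / [2, 6, 8] / [7];  Q = [1, 2, 4, 8] / [3, 6, 7] / [5];  common shape = (4, 3, 1)

Row-insert the values π_1, π_2, … into P one at a time, bumping the leftmost entry strictly greater than the inserted value down to the next row. The recording tableau Q records, in position (i, j), the step at which that cell was added to P.
  Insert 2 (step 1): P = [2];  Q = [1]
  Insert 7 (step 2): P = [2, 7];  Q = [1, 2]
  Insert 6 (step 3): P = [2, 6] / [7];  Q = [1, 2] / [3]
  Insert 8 (step 4): P = [2, 6, 8] / [7];  Q = [1, 2, 4] / [3]
  Insert 1 (step 5): P = [1, 6, 8] / [2] / [7];  Q = [1, 2, 4] / [3] / [5]
  Insert 3 (step 6): P = [1, 3, 8] / [2, 6] / [7];  Q = [1, 2, 4] / [3, 6] / [5]
  Insert 4 (step 7): P = [1, 3, 4] / [2, 6, 8] / [7];  Q = [1, 2, 4] / [3, 6, 7] / [5]
  Insert 5 (step 8): P = [1, 3, 4, 5] / [2, 6, 8] / [7];  Q = [1, 2, 4, 8] / [3, 6, 7] / [5]
Final shape: (4, 3, 1).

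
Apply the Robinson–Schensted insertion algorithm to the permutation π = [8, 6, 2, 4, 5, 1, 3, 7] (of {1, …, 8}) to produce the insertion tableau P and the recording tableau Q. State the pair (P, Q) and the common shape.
P = [1, 3, 5, 7] / [2, 4] / [6] / [8];  Q = [1, 4, 5, 8] / [2, 7] / [3] / [6];  common shape = (4, 2, 1, 1)

Row-insert the values π_1, π_2, … into P one at a time, bumping the leftmost entry strictly greater than the inserted value down to the next row. The recording tableau Q records, in position (i, j), the step at which that cell was added to P.
  Insert 8 (step 1): P = [8];  Q = [1]
  Insert 6 (step 2): P = [6] / [8];  Q = [1] / [2]
  Insert 2 (step 3): P = [2] / [6] / [8];  Q = [1] / [2] / [3]
  Insert 4 (step 4): P = [2, 4] / [6] / [8];  Q = [1, 4] / [2] / [3]
  Insert 5 (step 5): P = [2, 4, 5] / [6] / [8];  Q = [1, 4, 5] / [2] / [3]
  Insert 1 (step 6): P = [1, 4, 5] / [2] / [6] / [8];  Q = [1, 4, 5] / [2] / [3] / [6]
  Insert 3 (step 7): P = [1, 3, 5] / [2, 4] / [6] / [8];  Q = [1, 4, 5] / [2, 7] / [3] / [6]
  Insert 7 (step 8): P = [1, 3, 5, 7] / [2, 4] / [6] / [8];  Q = [1, 4, 5, 8] / [2, 7] / [3] / [6]
Final shape: (4, 2, 1, 1).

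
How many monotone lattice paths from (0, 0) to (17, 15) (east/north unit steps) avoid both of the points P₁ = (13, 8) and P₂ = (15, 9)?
Number of paths = 479054068

Inclusion–exclusion. Total paths: C(32, 17) = 565722720. Through P₁: C(21, 13)·C(11, 4) = 67151700. Through P₂: C(24, 15)·C(8, 2) = 36610112. Since P₁ is strictly southwest of P₂, a monotone path through both must visit P₁ then P₂; paths through both = C(21, 13)·C(3, 2)·C(8, 2) = 17093160. Avoid both = 565722720 − 67151700 − 36610112 + 17093160 = 479054068.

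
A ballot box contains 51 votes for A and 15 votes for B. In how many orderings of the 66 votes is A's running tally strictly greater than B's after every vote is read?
Strict-lead orderings = 146382141050496

Total orderings of the 66 votes with 51 for A: C(66, 51) = 268367258592576. By the Bertrand ballot formula (Cycle Lemma / reflection principle), the number of orderings in which A is strictly ahead of B throughout is (p − q)/(p + q) · C(p + q, p) = (51 − 15)/(51 + 15) · 268367258592576 = 146382141050496.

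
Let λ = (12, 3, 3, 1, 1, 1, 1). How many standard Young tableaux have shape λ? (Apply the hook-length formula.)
# SYT of shape (12, 3, 3, 1, 1, 1, 1) = 68395250

Hook-length formula: f^λ = n! / Π hook(c), product over all cells c of the Young diagram. For λ = (12, 3, 3, 1, 1, 1, 1), n = 22 boxes. Hook lengths by row (left-to-right, top-to-bottom): [18, 13, 12, 9, 8, 7, 6, 5, 4, 3, 2, 1]; [8, 3, 2]; [7, 2, 1]; [4]; [3]; [2]; [1]. Product of hooks = 16433900421120. So f^λ = 22! / 16433900421120 = 1124000727777607680000 / 16433900421120 = 68395250.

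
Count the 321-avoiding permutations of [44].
C_44 = 583300119592996693088040

These 321-avoiding permutations are counted by the Catalan number C_n = (1/(n + 1)) · C(2n, n). For n = 44: C_44 = (1/45) · C(88, 44) = 26248505381684851188961800/45 = 583300119592996693088040.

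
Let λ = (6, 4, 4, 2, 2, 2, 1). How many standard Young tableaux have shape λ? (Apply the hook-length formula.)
# SYT of shape (6, 4, 4, 2, 2, 2, 1) = 543182640

Hook-length formula: f^λ = n! / Π hook(c), product over all cells c of the Young diagram. For λ = (6, 4, 4, 2, 2, 2, 1), n = 21 boxes. Hook lengths by row (left-to-right, top-to-bottom): [12, 10, 6, 5, 2, 1]; [9, 7, 3, 2]; [8, 6, 2, 1]; [5, 3]; [4, 2]; [3, 1]; [1]. Product of hooks = 94058496000. So f^λ = 21! / 94058496000 = 51090942171709440000 / 94058496000 = 543182640.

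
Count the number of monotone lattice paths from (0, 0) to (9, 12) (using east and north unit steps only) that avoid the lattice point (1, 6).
Number of paths = 272909

Total paths from (0, 0) to (9, 12): C(21, 9) = 293930. Paths through (1, 6): (paths (0, 0) → (1, 6)) × (paths (1, 6) → (9, 12)) = C(7, 1) · C(14, 8) = 7 · 3003 = 21021. Avoidance count = 293930 − 21021 = 272909.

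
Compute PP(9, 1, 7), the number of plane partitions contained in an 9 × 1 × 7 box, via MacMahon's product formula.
PP(9, 1, 7) = 11440

Evaluate the triple product over i = 1..9, j = 1..1, k = 1..7. The factors are (2/1) · (3/2) · (4/3) · (5/4) · (6/5) · (7/6) · (8/7) · (3/2) · … (63 factors total). The numerators and denominators telescope so the product is an integer; carrying out the multiplication exactly gives PP(9, 1, 7) = 11440.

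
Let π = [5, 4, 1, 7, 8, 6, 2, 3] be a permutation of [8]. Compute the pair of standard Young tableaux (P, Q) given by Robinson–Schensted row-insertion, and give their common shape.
P = [1, 2, 3] / [4, 6, 8] / [5, 7];  Q = [1, 4, 5] / [2, 6, 8] / [3, 7];  common shape = (3, 3, 2)

Row-insert the values π_1, π_2, … into P one at a time, bumping the leftmost entry strictly greater than the inserted value down to the next row. The recording tableau Q records, in position (i, j), the step at which that cell was added to P.
  Insert 5 (step 1): P = [5];  Q = [1]
  Insert 4 (step 2): P = [4] / [5];  Q = [1] / [2]
  Insert 1 (step 3): P = [1] / [4] / [5];  Q = [1] / [2] / [3]
  Insert 7 (step 4): P = [1, 7] / [4] / [5];  Q = [1, 4] / [2] / [3]
  Insert 8 (step 5): P = [1, 7, 8] / [4] / [5];  Q = [1, 4, 5] / [2] / [3]
  Insert 6 (step 6): P = [1, 6, 8] / [4, 7] / [5];  Q = [1, 4, 5] / [2, 6] / [3]
  Insert 2 (step 7): P = [1, 2, 8] / [4, 6] / [5, 7];  Q = [1, 4, 5] / [2, 6] / [3, 7]
  Insert 3 (step 8): P = [1, 2, 3] / [4, 6, 8] / [5, 7];  Q = [1, 4, 5] / [2, 6, 8] / [3, 7]
Final shape: (3, 3, 2).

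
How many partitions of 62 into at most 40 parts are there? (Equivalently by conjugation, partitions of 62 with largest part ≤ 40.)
p(62, parts ≤ 40) = 1296650

Use the recurrence p(n, m) = p(n, m−1) + p(n−m, m): either the largest part is < m (count p(n, m−1)) or the largest part is exactly m (remove one copy of m, count p(n−m, m)). With p(0, ·) = 1 this gives p(62, parts ≤ 40) = 1296650. (By conjugating Young diagrams, this also counts partitions of 62 into at most 40 parts.)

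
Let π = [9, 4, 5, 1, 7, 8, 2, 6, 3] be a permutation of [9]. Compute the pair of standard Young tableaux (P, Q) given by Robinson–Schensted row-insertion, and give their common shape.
P = [1, 2, 3, 8] / [4, 5, 6] / [7] / [9];  Q = [1, 3, 5, 6] / [2, 7, 8] / [4] / [9];  common shape = (4, 3, 1, 1)

Row-insert the values π_1, π_2, … into P one at a time, bumping the leftmost entry strictly greater than the inserted value down to the next row. The recording tableau Q records, in position (i, j), the step at which that cell was added to P.
  Insert 9 (step 1): P = [9];  Q = [1]
  Insert 4 (step 2): P = [4] / [9];  Q = [1] / [2]
  Insert 5 (step 3): P = [4, 5] / [9];  Q = [1, 3] / [2]
  Insert 1 (step 4): P = [1, 5] / [4] / [9];  Q = [1, 3] / [2] / [4]
  Insert 7 (step 5): P = [1, 5, 7] / [4] / [9];  Q = [1, 3, 5] / [2] / [4]
  Insert 8 (step 6): P = [1, 5, 7, 8] / [4] / [9];  Q = [1, 3, 5, 6] / [2] / [4]
  Insert 2 (step 7): P = [1, 2, 7, 8] / [4, 5] / [9];  Q = [1, 3, 5, 6] / [2, 7] / [4]
  Insert 6 (step 8): P = [1, 2, 6, 8] / [4, 5, 7] / [9];  Q = [1, 3, 5, 6] / [2, 7, 8] / [4]
  Insert 3 (step 9): P = [1, 2, 3, 8] / [4, 5, 6] / [7] / [9];  Q = [1, 3, 5, 6] / [2, 7, 8] / [4] / [9]
Final shape: (4, 3, 1, 1).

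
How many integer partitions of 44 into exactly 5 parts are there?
p(44, 5 parts) = 1602

Partitions of n into exactly k parts are in bijection with partitions of n − k into at most k parts (subtract 1 from each part). So p(44, exactly 5) = p(39, parts ≤ 5). Computing via the recurrence p(m, j) = p(m, j−1) + p(m−j, j) gives 1602.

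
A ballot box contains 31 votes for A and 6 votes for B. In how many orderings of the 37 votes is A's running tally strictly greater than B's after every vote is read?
Strict-lead orderings = 1570800

Total orderings of the 37 votes with 31 for A: C(37, 31) = 2324784. By the Bertrand ballot formula (Cycle Lemma / reflection principle), the number of orderings in which A is strictly ahead of B throughout is (p − q)/(p + q) · C(p + q, p) = (31 − 6)/(31 + 6) · 2324784 = 1570800.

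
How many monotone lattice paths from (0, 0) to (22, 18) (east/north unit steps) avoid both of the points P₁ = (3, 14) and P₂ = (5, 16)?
Number of paths = 113371458401

Inclusion–exclusion. Total paths: C(40, 22) = 113380261800. Through P₁: C(17, 3)·C(23, 19) = 6021400. Through P₂: C(21, 5)·C(19, 17) = 3479679. Since P₁ is strictly southwest of P₂, a monotone path through both must visit P₁ then P₂; paths through both = C(17, 3)·C(4, 2)·C(19, 17) = 697680. Avoid both = 113380261800 − 6021400 − 3479679 + 697680 = 113371458401.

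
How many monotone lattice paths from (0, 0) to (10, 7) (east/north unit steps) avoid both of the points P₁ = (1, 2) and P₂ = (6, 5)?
Number of paths = 9032

Inclusion–exclusion. Total paths: C(17, 10) = 19448. Through P₁: C(3, 1)·C(14, 9) = 6006. Through P₂: C(11, 6)·C(6, 4) = 6930. Since P₁ is strictly southwest of P₂, a monotone path through both must visit P₁ then P₂; paths through both = C(3, 1)·C(8, 5)·C(6, 4) = 2520. Avoid both = 19448 − 6006 − 6930 + 2520 = 9032.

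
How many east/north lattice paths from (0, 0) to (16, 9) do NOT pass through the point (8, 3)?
Number of paths = 1547480

Total paths from (0, 0) to (16, 9): C(25, 16) = 2042975. Paths through (8, 3): (paths (0, 0) → (8, 3)) × (paths (8, 3) → (16, 9)) = C(11, 8) · C(14, 8) = 165 · 3003 = 495495. Avoidance count = 2042975 − 495495 = 1547480.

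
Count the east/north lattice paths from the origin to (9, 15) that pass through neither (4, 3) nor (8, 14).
Number of paths = 546934

Inclusion–exclusion. Total paths: C(24, 9) = 1307504. Through P₁: C(7, 4)·C(17, 5) = 216580. Through P₂: C(22, 8)·C(2, 1) = 639540. Since P₁ is strictly southwest of P₂, a monotone path through both must visit P₁ then P₂; paths through both = C(7, 4)·C(15, 4)·C(2, 1) = 95550. Avoid both = 1307504 − 216580 − 639540 + 95550 = 546934.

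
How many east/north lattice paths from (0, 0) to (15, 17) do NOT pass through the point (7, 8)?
Number of paths = 409287870

Total paths from (0, 0) to (15, 17): C(32, 15) = 565722720. Paths through (7, 8): (paths (0, 0) → (7, 8)) × (paths (7, 8) → (15, 17)) = C(15, 7) · C(17, 8) = 6435 · 24310 = 156434850. Avoidance count = 565722720 − 156434850 = 409287870.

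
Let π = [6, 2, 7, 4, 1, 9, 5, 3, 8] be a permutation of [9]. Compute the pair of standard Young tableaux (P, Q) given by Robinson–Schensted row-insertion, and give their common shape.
P = [1, 3, 5, 8] / [2, 4, 9] / [6, 7];  Q = [1, 3, 6, 9] / [2, 4, 7] / [5, 8];  common shape = (4, 3, 2)

Row-insert the values π_1, π_2, … into P one at a time, bumping the leftmost entry strictly greater than the inserted value down to the next row. The recording tableau Q records, in position (i, j), the step at which that cell was added to P.
  Insert 6 (step 1): P = [6];  Q = [1]
  Insert 2 (step 2): P = [2] / [6];  Q = [1] / [2]
  Insert 7 (step 3): P = [2, 7] / [6];  Q = [1, 3] / [2]
  Insert 4 (step 4): P = [2, 4] / [6, 7];  Q = [1, 3] / [2, 4]
  Insert 1 (step 5): P = [1, 4] / [2, 7] / [6];  Q = [1, 3] / [2, 4] / [5]
  Insert 9 (step 6): P = [1, 4, 9] / [2, 7] / [6];  Q = [1, 3, 6] / [2, 4] / [5]
  Insert 5 (step 7): P = [1, 4, 5] / [2, 7, 9] / [6];  Q = [1, 3, 6] / [2, 4, 7] / [5]
  Insert 3 (step 8): P = [1, 3, 5] / [2, 4, 9] / [6, 7];  Q = [1, 3, 6] / [2, 4, 7] / [5, 8]
  Insert 8 (step 9): P = [1, 3, 5, 8] / [2, 4, 9] / [6, 7];  Q = [1, 3, 6, 9] / [2, 4, 7] / [5, 8]
Final shape: (4, 3, 2).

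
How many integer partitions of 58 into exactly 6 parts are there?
p(58, 6 parts) = 10829

Partitions of n into exactly k parts are in bijection with partitions of n − k into at most k parts (subtract 1 from each part). So p(58, exactly 6) = p(52, parts ≤ 6). Computing via the recurrence p(m, j) = p(m, j−1) + p(m−j, j) gives 10829.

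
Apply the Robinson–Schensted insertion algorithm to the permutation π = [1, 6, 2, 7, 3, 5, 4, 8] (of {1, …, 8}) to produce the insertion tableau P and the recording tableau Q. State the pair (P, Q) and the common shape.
P = [1, 2, 3, 4, 8] / [5, 7] / [6];  Q = [1, 2, 4, 6, 8] / [3, 5] / [7];  common shape = (5, 2, 1)

Row-insert the values π_1, π_2, … into P one at a time, bumping the leftmost entry strictly greater than the inserted value down to the next row. The recording tableau Q records, in position (i, j), the step at which that cell was added to P.
  Insert 1 (step 1): P = [1];  Q = [1]
  Insert 6 (step 2): P = [1, 6];  Q = [1, 2]
  Insert 2 (step 3): P = [1, 2] / [6];  Q = [1, 2] / [3]
  Insert 7 (step 4): P = [1, 2, 7] / [6];  Q = [1, 2, 4] / [3]
  Insert 3 (step 5): P = [1, 2, 3] / [6, 7];  Q = [1, 2, 4] / [3, 5]
  Insert 5 (step 6): P = [1, 2, 3, 5] / [6, 7];  Q = [1, 2, 4, 6] / [3, 5]
  Insert 4 (step 7): P = [1, 2, 3, 4] / [5, 7] / [6];  Q = [1, 2, 4, 6] / [3, 5] / [7]
  Insert 8 (step 8): P = [1, 2, 3, 4, 8] / [5, 7] / [6];  Q = [1, 2, 4, 6, 8] / [3, 5] / [7]
Final shape: (5, 2, 1).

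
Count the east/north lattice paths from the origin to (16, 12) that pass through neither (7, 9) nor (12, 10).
Number of paths = 19234865

Inclusion–exclusion. Total paths: C(28, 16) = 30421755. Through P₁: C(16, 7)·C(12, 9) = 2516800. Through P₂: C(22, 12)·C(6, 4) = 9699690. Since P₁ is strictly southwest of P₂, a monotone path through both must visit P₁ then P₂; paths through both = C(16, 7)·C(6, 5)·C(6, 4) = 1029600. Avoid both = 30421755 − 2516800 − 9699690 + 1029600 = 19234865.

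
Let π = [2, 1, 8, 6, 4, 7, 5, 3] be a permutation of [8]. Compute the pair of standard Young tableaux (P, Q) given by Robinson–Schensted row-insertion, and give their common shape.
P = [1, 3, 5] / [2, 4, 7] / [6] / [8];  Q = [1, 3, 6] / [2, 4, 7] / [5] / [8];  common shape = (3, 3, 1, 1)

Row-insert the values π_1, π_2, … into P one at a time, bumping the leftmost entry strictly greater than the inserted value down to the next row. The recording tableau Q records, in position (i, j), the step at which that cell was added to P.
  Insert 2 (step 1): P = [2];  Q = [1]
  Insert 1 (step 2): P = [1] / [2];  Q = [1] / [2]
  Insert 8 (step 3): P = [1, 8] / [2];  Q = [1, 3] / [2]
  Insert 6 (step 4): P = [1, 6] / [2, 8];  Q = [1, 3] / [2, 4]
  Insert 4 (step 5): P = [1, 4] / [2, 6] / [8];  Q = [1, 3] / [2, 4] / [5]
  Insert 7 (step 6): P = [1, 4, 7] / [2, 6] / [8];  Q = [1, 3, 6] / [2, 4] / [5]
  Insert 5 (step 7): P = [1, 4, 5] / [2, 6, 7] / [8];  Q = [1, 3, 6] / [2, 4, 7] / [5]
  Insert 3 (step 8): P = [1, 3, 5] / [2, 4, 7] / [6] / [8];  Q = [1, 3, 6] / [2, 4, 7] / [5] / [8]
Final shape: (3, 3, 1, 1).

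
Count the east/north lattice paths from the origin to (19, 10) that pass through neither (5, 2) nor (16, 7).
Number of paths = 10246260

Inclusion–exclusion. Total paths: C(29, 19) = 20030010. Through P₁: C(7, 5)·C(22, 14) = 6715170. Through P₂: C(23, 16)·C(6, 3) = 4903140. Since P₁ is strictly southwest of P₂, a monotone path through both must visit P₁ then P₂; paths through both = C(7, 5)·C(16, 11)·C(6, 3) = 1834560. Avoid both = 20030010 − 6715170 − 4903140 + 1834560 = 10246260.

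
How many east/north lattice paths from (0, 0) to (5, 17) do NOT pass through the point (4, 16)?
Number of paths = 16644

Total paths from (0, 0) to (5, 17): C(22, 5) = 26334. Paths through (4, 16): (paths (0, 0) → (4, 16)) × (paths (4, 16) → (5, 17)) = C(20, 4) · C(2, 1) = 4845 · 2 = 9690. Avoidance count = 26334 − 9690 = 16644.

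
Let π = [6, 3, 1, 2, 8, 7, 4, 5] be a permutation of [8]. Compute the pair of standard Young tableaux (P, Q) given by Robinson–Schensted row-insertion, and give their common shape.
P = [1, 2, 4, 5] / [3, 7] / [6, 8];  Q = [1, 4, 5, 8] / [2, 6] / [3, 7];  common shape = (4, 2, 2)

Row-insert the values π_1, π_2, … into P one at a time, bumping the leftmost entry strictly greater than the inserted value down to the next row. The recording tableau Q records, in position (i, j), the step at which that cell was added to P.
  Insert 6 (step 1): P = [6];  Q = [1]
  Insert 3 (step 2): P = [3] / [6];  Q = [1] / [2]
  Insert 1 (step 3): P = [1] / [3] / [6];  Q = [1] / [2] / [3]
  Insert 2 (step 4): P = [1, 2] / [3] / [6];  Q = [1, 4] / [2] / [3]
  Insert 8 (step 5): P = [1, 2, 8] / [3] / [6];  Q = [1, 4, 5] / [2] / [3]
  Insert 7 (step 6): P = [1, 2, 7] / [3, 8] / [6];  Q = [1, 4, 5] / [2, 6] / [3]
  Insert 4 (step 7): P = [1, 2, 4] / [3, 7] / [6, 8];  Q = [1, 4, 5] / [2, 6] / [3, 7]
  Insert 5 (step 8): P = [1, 2, 4, 5] / [3, 7] / [6, 8];  Q = [1, 4, 5, 8] / [2, 6] / [3, 7]
Final shape: (4, 2, 2).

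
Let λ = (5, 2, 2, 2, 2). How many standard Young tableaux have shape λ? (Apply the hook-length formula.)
# SYT of shape (5, 2, 2, 2, 2) = 5005

Hook-length formula: f^λ = n! / Π hook(c), product over all cells c of the Young diagram. For λ = (5, 2, 2, 2, 2), n = 13 boxes. Hook lengths by row (left-to-right, top-to-bottom): [9, 8, 3, 2, 1]; [5, 4]; [4, 3]; [3, 2]; [2, 1]. Product of hooks = 1244160. So f^λ = 13! / 1244160 = 6227020800 / 1244160 = 5005.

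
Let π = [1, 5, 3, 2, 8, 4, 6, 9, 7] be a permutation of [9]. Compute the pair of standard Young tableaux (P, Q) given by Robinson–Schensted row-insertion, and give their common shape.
P = [1, 2, 4, 6, 7] / [3, 8, 9] / [5];  Q = [1, 2, 5, 7, 8] / [3, 6, 9] / [4];  common shape = (5, 3, 1)

Row-insert the values π_1, π_2, … into P one at a time, bumping the leftmost entry strictly greater than the inserted value down to the next row. The recording tableau Q records, in position (i, j), the step at which that cell was added to P.
  Insert 1 (step 1): P = [1];  Q = [1]
  Insert 5 (step 2): P = [1, 5];  Q = [1, 2]
  Insert 3 (step 3): P = [1, 3] / [5];  Q = [1, 2] / [3]
  Insert 2 (step 4): P = [1, 2] / [3] / [5];  Q = [1, 2] / [3] / [4]
  Insert 8 (step 5): P = [1, 2, 8] / [3] / [5];  Q = [1, 2, 5] / [3] / [4]
  Insert 4 (step 6): P = [1, 2, 4] / [3, 8] / [5];  Q = [1, 2, 5] / [3, 6] / [4]
  Insert 6 (step 7): P = [1, 2, 4, 6] / [3, 8] / [5];  Q = [1, 2, 5, 7] / [3, 6] / [4]
  Insert 9 (step 8): P = [1, 2, 4, 6, 9] / [3, 8] / [5];  Q = [1, 2, 5, 7, 8] / [3, 6] / [4]
  Insert 7 (step 9): P = [1, 2, 4, 6, 7] / [3, 8, 9] / [5];  Q = [1, 2, 5, 7, 8] / [3, 6, 9] / [4]
Final shape: (5, 3, 1).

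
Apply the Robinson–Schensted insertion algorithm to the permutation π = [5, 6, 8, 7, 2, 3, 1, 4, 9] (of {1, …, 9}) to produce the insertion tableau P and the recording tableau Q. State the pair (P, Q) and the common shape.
P = [1, 3, 4, 9] / [2, 6, 7] / [5] / [8];  Q = [1, 2, 3, 9] / [4, 6, 8] / [5] / [7];  common shape = (4, 3, 1, 1)

Row-insert the values π_1, π_2, … into P one at a time, bumping the leftmost entry strictly greater than the inserted value down to the next row. The recording tableau Q records, in position (i, j), the step at which that cell was added to P.
  Insert 5 (step 1): P = [5];  Q = [1]
  Insert 6 (step 2): P = [5, 6];  Q = [1, 2]
  Insert 8 (step 3): P = [5, 6, 8];  Q = [1, 2, 3]
  Insert 7 (step 4): P = [5, 6, 7] / [8];  Q = [1, 2, 3] / [4]
  Insert 2 (step 5): P = [2, 6, 7] / [5] / [8];  Q = [1, 2, 3] / [4] / [5]
  Insert 3 (step 6): P = [2, 3, 7] / [5, 6] / [8];  Q = [1, 2, 3] / [4, 6] / [5]
  Insert 1 (step 7): P = [1, 3, 7] / [2, 6] / [5] / [8];  Q = [1, 2, 3] / [4, 6] / [5] / [7]
  Insert 4 (step 8): P = [1, 3, 4] / [2, 6, 7] / [5] / [8];  Q = [1, 2, 3] / [4, 6, 8] / [5] / [7]
  Insert 9 (step 9): P = [1, 3, 4, 9] / [2, 6, 7] / [5] / [8];  Q = [1, 2, 3, 9] / [4, 6, 8] / [5] / [7]
Final shape: (4, 3, 1, 1).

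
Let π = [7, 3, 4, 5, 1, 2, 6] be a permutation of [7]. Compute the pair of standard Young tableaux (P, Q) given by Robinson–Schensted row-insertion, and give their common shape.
P = [1, 2, 5, 6] / [3, 4] / [7];  Q = [1, 3, 4, 7] / [2, 6] / [5];  common shape = (4, 2, 1)

Row-insert the values π_1, π_2, … into P one at a time, bumping the leftmost entry strictly greater than the inserted value down to the next row. The recording tableau Q records, in position (i, j), the step at which that cell was added to P.
  Insert 7 (step 1): P = [7];  Q = [1]
  Insert 3 (step 2): P = [3] / [7];  Q = [1] / [2]
  Insert 4 (step 3): P = [3, 4] / [7];  Q = [1, 3] / [2]
  Insert 5 (step 4): P = [3, 4, 5] / [7];  Q = [1, 3, 4] / [2]
  Insert 1 (step 5): P = [1, 4, 5] / [3] / [7];  Q = [1, 3, 4] / [2] / [5]
  Insert 2 (step 6): P = [1, 2, 5] / [3, 4] / [7];  Q = [1, 3, 4] / [2, 6] / [5]
  Insert 6 (step 7): P = [1, 2, 5, 6] / [3, 4] / [7];  Q = [1, 3, 4, 7] / [2, 6] / [5]
Final shape: (4, 2, 1).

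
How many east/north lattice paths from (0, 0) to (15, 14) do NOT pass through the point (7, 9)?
Number of paths = 62835480

Total paths from (0, 0) to (15, 14): C(29, 15) = 77558760. Paths through (7, 9): (paths (0, 0) → (7, 9)) × (paths (7, 9) → (15, 14)) = C(16, 7) · C(13, 8) = 11440 · 1287 = 14723280. Avoidance count = 77558760 − 14723280 = 62835480.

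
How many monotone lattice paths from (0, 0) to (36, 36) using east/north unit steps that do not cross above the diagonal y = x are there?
C_36 = 11959798385860453492

These NE paths below the diagonal are counted by the Catalan number C_n = (1/(n + 1)) · C(2n, n). For n = 36: C_36 = (1/37) · C(72, 36) = 442512540276836779204/37 = 11959798385860453492.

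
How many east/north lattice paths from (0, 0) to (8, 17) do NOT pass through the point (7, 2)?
Number of paths = 1080999

Total paths from (0, 0) to (8, 17): C(25, 8) = 1081575. Paths through (7, 2): (paths (0, 0) → (7, 2)) × (paths (7, 2) → (8, 17)) = C(9, 7) · C(16, 1) = 36 · 16 = 576. Avoidance count = 1081575 − 576 = 1080999.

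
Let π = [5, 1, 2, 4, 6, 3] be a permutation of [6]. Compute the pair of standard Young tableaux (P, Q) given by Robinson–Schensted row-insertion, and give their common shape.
P = [1, 2, 3, 6] / [4] / [5];  Q = [1, 3, 4, 5] / [2] / [6];  common shape = (4, 1, 1)

Row-insert the values π_1, π_2, … into P one at a time, bumping the leftmost entry strictly greater than the inserted value down to the next row. The recording tableau Q records, in position (i, j), the step at which that cell was added to P.
  Insert 5 (step 1): P = [5];  Q = [1]
  Insert 1 (step 2): P = [1] / [5];  Q = [1] / [2]
  Insert 2 (step 3): P = [1, 2] / [5];  Q = [1, 3] / [2]
  Insert 4 (step 4): P = [1, 2, 4] / [5];  Q = [1, 3, 4] / [2]
  Insert 6 (step 5): P = [1, 2, 4, 6] / [5];  Q = [1, 3, 4, 5] / [2]
  Insert 3 (step 6): P = [1, 2, 3, 6] / [4] / [5];  Q = [1, 3, 4, 5] / [2] / [6]
Final shape: (4, 1, 1).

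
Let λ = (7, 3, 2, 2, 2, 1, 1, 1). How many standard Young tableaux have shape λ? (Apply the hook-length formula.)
# SYT of shape (7, 3, 2, 2, 2, 1, 1, 1) = 17736576

Hook-length formula: f^λ = n! / Π hook(c), product over all cells c of the Young diagram. For λ = (7, 3, 2, 2, 2, 1, 1, 1), n = 19 boxes. Hook lengths by row (left-to-right, top-to-bottom): [14, 10, 6, 4, 3, 2, 1]; [9, 5, 1]; [7, 3]; [6, 2]; [5, 1]; [3]; [2]; [1]. Product of hooks = 6858432000. So f^λ = 19! / 6858432000 = 121645100408832000 / 6858432000 = 17736576.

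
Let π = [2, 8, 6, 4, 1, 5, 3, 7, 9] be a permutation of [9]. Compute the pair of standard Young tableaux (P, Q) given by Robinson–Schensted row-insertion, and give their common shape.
P = [1, 3, 5, 7, 9] / [2, 4] / [6] / [8];  Q = [1, 2, 6, 8, 9] / [3, 7] / [4] / [5];  common shape = (5, 2, 1, 1)

Row-insert the values π_1, π_2, … into P one at a time, bumping the leftmost entry strictly greater than the inserted value down to the next row. The recording tableau Q records, in position (i, j), the step at which that cell was added to P.
  Insert 2 (step 1): P = [2];  Q = [1]
  Insert 8 (step 2): P = [2, 8];  Q = [1, 2]
  Insert 6 (step 3): P = [2, 6] / [8];  Q = [1, 2] / [3]
  Insert 4 (step 4): P = [2, 4] / [6] / [8];  Q = [1, 2] / [3] / [4]
  Insert 1 (step 5): P = [1, 4] / [2] / [6] / [8];  Q = [1, 2] / [3] / [4] / [5]
  Insert 5 (step 6): P = [1, 4, 5] / [2] / [6] / [8];  Q = [1, 2, 6] / [3] / [4] / [5]
  Insert 3 (step 7): P = [1, 3, 5] / [2, 4] / [6] / [8];  Q = [1, 2, 6] / [3, 7] / [4] / [5]
  Insert 7 (step 8): P = [1, 3, 5, 7] / [2, 4] / [6] / [8];  Q = [1, 2, 6, 8] / [3, 7] / [4] / [5]
  Insert 9 (step 9): P = [1, 3, 5, 7, 9] / [2, 4] / [6] / [8];  Q = [1, 2, 6, 8, 9] / [3, 7] / [4] / [5]
Final shape: (5, 2, 1, 1).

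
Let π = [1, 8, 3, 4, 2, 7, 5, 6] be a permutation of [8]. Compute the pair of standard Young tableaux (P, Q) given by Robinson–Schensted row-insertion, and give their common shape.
P = [1, 2, 4, 5, 6] / [3, 7] / [8];  Q = [1, 2, 4, 6, 8] / [3, 7] / [5];  common shape = (5, 2, 1)

Row-insert the values π_1, π_2, … into P one at a time, bumping the leftmost entry strictly greater than the inserted value down to the next row. The recording tableau Q records, in position (i, j), the step at which that cell was added to P.
  Insert 1 (step 1): P = [1];  Q = [1]
  Insert 8 (step 2): P = [1, 8];  Q = [1, 2]
  Insert 3 (step 3): P = [1, 3] / [8];  Q = [1, 2] / [3]
  Insert 4 (step 4): P = [1, 3, 4] / [8];  Q = [1, 2, 4] / [3]
  Insert 2 (step 5): P = [1, 2, 4] / [3] / [8];  Q = [1, 2, 4] / [3] / [5]
  Insert 7 (step 6): P = [1, 2, 4, 7] / [3] / [8];  Q = [1, 2, 4, 6] / [3] / [5]
  Insert 5 (step 7): P = [1, 2, 4, 5] / [3, 7] / [8];  Q = [1, 2, 4, 6] / [3, 7] / [5]
  Insert 6 (step 8): P = [1, 2, 4, 5, 6] / [3, 7] / [8];  Q = [1, 2, 4, 6, 8] / [3, 7] / [5]
Final shape: (5, 2, 1).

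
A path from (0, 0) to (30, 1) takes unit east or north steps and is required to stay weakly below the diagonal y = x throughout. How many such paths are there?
Number of paths = 30

By the reflection principle (André's argument), the number of monotone paths to (30, 1) with n ≤ m that never go above y = x is C(31, 30) − C(31, 31) = 31 − 1 = 30.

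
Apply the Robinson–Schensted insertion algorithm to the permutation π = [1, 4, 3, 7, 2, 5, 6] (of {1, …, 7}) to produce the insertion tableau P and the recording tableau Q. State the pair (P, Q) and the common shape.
P = [1, 2, 5, 6] / [3, 7] / [4];  Q = [1, 2, 4, 7] / [3, 6] / [5];  common shape = (4, 2, 1)

Row-insert the values π_1, π_2, … into P one at a time, bumping the leftmost entry strictly greater than the inserted value down to the next row. The recording tableau Q records, in position (i, j), the step at which that cell was added to P.
  Insert 1 (step 1): P = [1];  Q = [1]
  Insert 4 (step 2): P = [1, 4];  Q = [1, 2]
  Insert 3 (step 3): P = [1, 3] / [4];  Q = [1, 2] / [3]
  Insert 7 (step 4): P = [1, 3, 7] / [4];  Q = [1, 2, 4] / [3]
  Insert 2 (step 5): P = [1, 2, 7] / [3] / [4];  Q = [1, 2, 4] / [3] / [5]
  Insert 5 (step 6): P = [1, 2, 5] / [3, 7] / [4];  Q = [1, 2, 4] / [3, 6] / [5]
  Insert 6 (step 7): P = [1, 2, 5, 6] / [3, 7] / [4];  Q = [1, 2, 4, 7] / [3, 6] / [5]
Final shape: (4, 2, 1).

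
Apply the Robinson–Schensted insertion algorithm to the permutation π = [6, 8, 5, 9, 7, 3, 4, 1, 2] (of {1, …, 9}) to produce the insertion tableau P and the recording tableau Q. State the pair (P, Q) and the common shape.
P = [1, 2, 9] / [3, 4] / [5, 7] / [6, 8];  Q = [1, 2, 4] / [3, 5] / [6, 7] / [8, 9];  common shape = (3, 2, 2, 2)

Row-insert the values π_1, π_2, … into P one at a time, bumping the leftmost entry strictly greater than the inserted value down to the next row. The recording tableau Q records, in position (i, j), the step at which that cell was added to P.
  Insert 6 (step 1): P = [6];  Q = [1]
  Insert 8 (step 2): P = [6, 8];  Q = [1, 2]
  Insert 5 (step 3): P = [5, 8] / [6];  Q = [1, 2] / [3]
  Insert 9 (step 4): P = [5, 8, 9] / [6];  Q = [1, 2, 4] / [3]
  Insert 7 (step 5): P = [5, 7, 9] / [6, 8];  Q = [1, 2, 4] / [3, 5]
  Insert 3 (step 6): P = [3, 7, 9] / [5, 8] / [6];  Q = [1, 2, 4] / [3, 5] / [6]
  Insert 4 (step 7): P = [3, 4, 9] / [5, 7] / [6, 8];  Q = [1, 2, 4] / [3, 5] / [6, 7]
  Insert 1 (step 8): P = [1, 4, 9] / [3, 7] / [5, 8] / [6];  Q = [1, 2, 4] / [3, 5] / [6, 7] / [8]
  Insert 2 (step 9): P = [1, 2, 9] / [3, 4] / [5, 7] / [6, 8];  Q = [1, 2, 4] / [3, 5] / [6, 7] / [8, 9]
Final shape: (3, 2, 2, 2).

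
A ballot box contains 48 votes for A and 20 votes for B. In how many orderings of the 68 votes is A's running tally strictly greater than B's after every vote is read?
Strict-lead orderings = 33812214746249940

Total orderings of the 68 votes with 48 for A: C(68, 48) = 82115378669464140. By the Bertrand ballot formula (Cycle Lemma / reflection principle), the number of orderings in which A is strictly ahead of B throughout is (p − q)/(p + q) · C(p + q, p) = (48 − 20)/(48 + 20) · 82115378669464140 = 33812214746249940.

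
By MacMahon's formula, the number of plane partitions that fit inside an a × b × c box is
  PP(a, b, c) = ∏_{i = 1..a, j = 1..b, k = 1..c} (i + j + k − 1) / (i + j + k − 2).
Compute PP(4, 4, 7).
PP(4, 4, 7) = 44537922

Evaluate the triple product over i = 1..4, j = 1..4, k = 1..7. The factors are (2/1) · (3/2) · (4/3) · (5/4) · (6/5) · (7/6) · (8/7) · (3/2) · … (112 factors total). The numerators and denominators telescope so the product is an integer; carrying out the multiplication exactly gives PP(4, 4, 7) = 44537922.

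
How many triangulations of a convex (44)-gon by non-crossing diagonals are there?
C_42 = 39044429911904443959240

These polygon triangulations are counted by the Catalan number C_n = (1/(n + 1)) · C(2n, n). For n = 42: C_42 = (1/43) · C(84, 42) = 1678910486211891090247320/43 = 39044429911904443959240.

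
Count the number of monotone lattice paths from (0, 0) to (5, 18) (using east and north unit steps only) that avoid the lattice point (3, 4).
Number of paths = 29449

Total paths from (0, 0) to (5, 18): C(23, 5) = 33649. Paths through (3, 4): (paths (0, 0) → (3, 4)) × (paths (3, 4) → (5, 18)) = C(7, 3) · C(16, 2) = 35 · 120 = 4200. Avoidance count = 33649 − 4200 = 29449.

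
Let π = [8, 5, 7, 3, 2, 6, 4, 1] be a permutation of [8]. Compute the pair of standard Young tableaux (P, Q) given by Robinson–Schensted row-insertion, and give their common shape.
P = [1, 4] / [2, 6] / [3, 7] / [5] / [8];  Q = [1, 3] / [2, 6] / [4, 7] / [5] / [8];  common shape = (2, 2, 2, 1, 1)

Row-insert the values π_1, π_2, … into P one at a time, bumping the leftmost entry strictly greater than the inserted value down to the next row. The recording tableau Q records, in position (i, j), the step at which that cell was added to P.
  Insert 8 (step 1): P = [8];  Q = [1]
  Insert 5 (step 2): P = [5] / [8];  Q = [1] / [2]
  Insert 7 (step 3): P = [5, 7] / [8];  Q = [1, 3] / [2]
  Insert 3 (step 4): P = [3, 7] / [5] / [8];  Q = [1, 3] / [2] / [4]
  Insert 2 (step 5): P = [2, 7] / [3] / [5] / [8];  Q = [1, 3] / [2] / [4] / [5]
  Insert 6 (step 6): P = [2, 6] / [3, 7] / [5] / [8];  Q = [1, 3] / [2, 6] / [4] / [5]
  Insert 4 (step 7): P = [2, 4] / [3, 6] / [5, 7] / [8];  Q = [1, 3] / [2, 6] / [4, 7] / [5]
  Insert 1 (step 8): P = [1, 4] / [2, 6] / [3, 7] / [5] / [8];  Q = [1, 3] / [2, 6] / [4, 7] / [5] / [8]
Final shape: (2, 2, 2, 1, 1).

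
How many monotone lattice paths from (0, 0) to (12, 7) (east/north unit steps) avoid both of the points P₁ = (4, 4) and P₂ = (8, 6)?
Number of paths = 29073

Inclusion–exclusion. Total paths: C(19, 12) = 50388. Through P₁: C(8, 4)·C(11, 8) = 11550. Through P₂: C(14, 8)·C(5, 4) = 15015. Since P₁ is strictly southwest of P₂, a monotone path through both must visit P₁ then P₂; paths through both = C(8, 4)·C(6, 4)·C(5, 4) = 5250. Avoid both = 50388 − 11550 − 15015 + 5250 = 29073.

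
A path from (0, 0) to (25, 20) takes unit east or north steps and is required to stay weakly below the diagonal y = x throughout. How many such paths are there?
Number of paths = 731508653106

By the reflection principle (André's argument), the number of monotone paths to (25, 20) with n ≤ m that never go above y = x is C(45, 25) − C(45, 26) = 3169870830126 − 2438362177020 = 731508653106.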